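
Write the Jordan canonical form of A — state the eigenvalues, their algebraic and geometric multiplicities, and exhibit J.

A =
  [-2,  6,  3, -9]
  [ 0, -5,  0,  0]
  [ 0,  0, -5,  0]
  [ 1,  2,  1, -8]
J_2(-5) ⊕ J_1(-5) ⊕ J_1(-5)

The characteristic polynomial is
  det(x·I − A) = x^4 + 20*x^3 + 150*x^2 + 500*x + 625 = (x + 5)^4

Eigenvalues and multiplicities (the geometric multiplicity of λ is n − rank(A − λI), which equals the number of Jordan blocks for λ):
  λ = -5: algebraic multiplicity = 4, geometric multiplicity = 3

Determining the block sizes for each eigenvalue:
  λ = -5: 3 blocks summing to 4 forces exactly one block of size 2 and the rest size 1 → block sizes [2, 1, 1]

Assembling the blocks gives a Jordan form
J =
  [-5,  1,  0,  0]
  [ 0, -5,  0,  0]
  [ 0,  0, -5,  0]
  [ 0,  0,  0, -5]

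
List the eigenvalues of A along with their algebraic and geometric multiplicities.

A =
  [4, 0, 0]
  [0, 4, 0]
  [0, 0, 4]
λ = 4: alg = 3, geom = 3

Step 1 — factor the characteristic polynomial to read off the algebraic multiplicities:
  χ_A(x) = (x - 4)^3

Step 2 — compute geometric multiplicities via the rank-nullity identity g(λ) = n − rank(A − λI):
  rank(A − (4)·I) = 0, so dim ker(A − (4)·I) = n − 0 = 3

Summary:
  λ = 4: algebraic multiplicity = 3, geometric multiplicity = 3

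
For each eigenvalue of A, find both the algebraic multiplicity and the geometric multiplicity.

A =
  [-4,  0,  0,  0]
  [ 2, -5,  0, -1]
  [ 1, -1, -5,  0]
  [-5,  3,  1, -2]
λ = -4: alg = 4, geom = 2

Step 1 — factor the characteristic polynomial to read off the algebraic multiplicities:
  χ_A(x) = (x + 4)^4

Step 2 — compute geometric multiplicities via the rank-nullity identity g(λ) = n − rank(A − λI):
  rank(A − (-4)·I) = 2, so dim ker(A − (-4)·I) = n − 2 = 2

Summary:
  λ = -4: algebraic multiplicity = 4, geometric multiplicity = 2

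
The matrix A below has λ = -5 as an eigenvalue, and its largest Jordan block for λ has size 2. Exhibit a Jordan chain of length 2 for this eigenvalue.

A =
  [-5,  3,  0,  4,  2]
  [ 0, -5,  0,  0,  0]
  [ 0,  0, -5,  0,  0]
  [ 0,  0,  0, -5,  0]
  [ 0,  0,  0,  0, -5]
A Jordan chain for λ = -5 of length 2:
v_1 = (3, 0, 0, 0, 0)ᵀ
v_2 = (0, 1, 0, 0, 0)ᵀ

Let N = A − (-5)·I. We want v_2 with N^2 v_2 = 0 but N^1 v_2 ≠ 0; then v_{j-1} := N · v_j for j = 2, …, 2.

Pick v_2 = (0, 1, 0, 0, 0)ᵀ.
Then v_1 = N · v_2 = (3, 0, 0, 0, 0)ᵀ.

Sanity check: (A − (-5)·I) v_1 = (0, 0, 0, 0, 0)ᵀ = 0. ✓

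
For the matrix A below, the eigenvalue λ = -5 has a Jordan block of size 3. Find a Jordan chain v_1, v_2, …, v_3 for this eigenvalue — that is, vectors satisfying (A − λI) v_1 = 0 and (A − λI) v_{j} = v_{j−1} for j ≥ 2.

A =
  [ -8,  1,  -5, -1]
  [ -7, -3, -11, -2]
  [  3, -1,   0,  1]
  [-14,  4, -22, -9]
A Jordan chain for λ = -5 of length 3:
v_1 = (1, 2, -1, 4)ᵀ
v_2 = (-3, -7, 3, -14)ᵀ
v_3 = (1, 0, 0, 0)ᵀ

Let N = A − (-5)·I. We want v_3 with N^3 v_3 = 0 but N^2 v_3 ≠ 0; then v_{j-1} := N · v_j for j = 3, …, 2.

Pick v_3 = (1, 0, 0, 0)ᵀ.
Then v_2 = N · v_3 = (-3, -7, 3, -14)ᵀ.
Then v_1 = N · v_2 = (1, 2, -1, 4)ᵀ.

Sanity check: (A − (-5)·I) v_1 = (0, 0, 0, 0)ᵀ = 0. ✓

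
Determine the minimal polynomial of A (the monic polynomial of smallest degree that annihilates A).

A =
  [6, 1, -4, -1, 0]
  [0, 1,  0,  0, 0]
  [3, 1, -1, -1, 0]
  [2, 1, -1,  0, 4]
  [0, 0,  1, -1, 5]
x^5 - 11*x^4 + 46*x^3 - 90*x^2 + 81*x - 27

The characteristic polynomial is χ_A(x) = (x - 3)^3*(x - 1)^2, so the eigenvalues are known. The minimal polynomial is
  m_A(x) = Π_λ (x − λ)^{k_λ}
where k_λ is the size of the *largest* Jordan block for λ (equivalently, the smallest k with (A − λI)^k v = 0 for every generalised eigenvector v of λ).

  λ = 1: largest Jordan block has size 2, contributing (x − 1)^2
  λ = 3: largest Jordan block has size 3, contributing (x − 3)^3

So m_A(x) = (x - 3)^3*(x - 1)^2 = x^5 - 11*x^4 + 46*x^3 - 90*x^2 + 81*x - 27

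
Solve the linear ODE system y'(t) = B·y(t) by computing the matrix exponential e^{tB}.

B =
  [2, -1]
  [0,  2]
e^{tB} =
  [exp(2*t), -t*exp(2*t)]
  [0, exp(2*t)]

Strategy: write B = P · J · P⁻¹ where J is a Jordan canonical form, so e^{tB} = P · e^{tJ} · P⁻¹, and e^{tJ} can be computed block-by-block.

B has Jordan form
J =
  [2, 1]
  [0, 2]
(up to reordering of blocks).

Per-block formulas:
  For a 2×2 Jordan block J_2(2): exp(t · J_2(2)) = e^(2t)·(I + t·N), where N is the 2×2 nilpotent shift.

After assembling e^{tJ} and conjugating by P, we get:

e^{tB} =
  [exp(2*t), -t*exp(2*t)]
  [0, exp(2*t)]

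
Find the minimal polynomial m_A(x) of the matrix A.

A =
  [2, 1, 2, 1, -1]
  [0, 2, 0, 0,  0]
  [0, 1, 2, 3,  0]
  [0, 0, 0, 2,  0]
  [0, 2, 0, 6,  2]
x^2 - 4*x + 4

The characteristic polynomial is χ_A(x) = (x - 2)^5, so the eigenvalues are known. The minimal polynomial is
  m_A(x) = Π_λ (x − λ)^{k_λ}
where k_λ is the size of the *largest* Jordan block for λ (equivalently, the smallest k with (A − λI)^k v = 0 for every generalised eigenvector v of λ).

  λ = 2: largest Jordan block has size 2, contributing (x − 2)^2

So m_A(x) = (x - 2)^2 = x^2 - 4*x + 4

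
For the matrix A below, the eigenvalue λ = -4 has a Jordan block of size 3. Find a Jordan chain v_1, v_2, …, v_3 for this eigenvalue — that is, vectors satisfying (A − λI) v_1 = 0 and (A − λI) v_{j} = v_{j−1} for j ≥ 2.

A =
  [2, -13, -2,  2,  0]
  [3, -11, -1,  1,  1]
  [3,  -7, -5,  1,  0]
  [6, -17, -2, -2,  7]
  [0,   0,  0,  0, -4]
A Jordan chain for λ = -4 of length 3:
v_1 = (3, 0, 0, -9, 0)ᵀ
v_2 = (6, 3, 3, 6, 0)ᵀ
v_3 = (1, 0, 0, 0, 0)ᵀ

Let N = A − (-4)·I. We want v_3 with N^3 v_3 = 0 but N^2 v_3 ≠ 0; then v_{j-1} := N · v_j for j = 3, …, 2.

Pick v_3 = (1, 0, 0, 0, 0)ᵀ.
Then v_2 = N · v_3 = (6, 3, 3, 6, 0)ᵀ.
Then v_1 = N · v_2 = (3, 0, 0, -9, 0)ᵀ.

Sanity check: (A − (-4)·I) v_1 = (0, 0, 0, 0, 0)ᵀ = 0. ✓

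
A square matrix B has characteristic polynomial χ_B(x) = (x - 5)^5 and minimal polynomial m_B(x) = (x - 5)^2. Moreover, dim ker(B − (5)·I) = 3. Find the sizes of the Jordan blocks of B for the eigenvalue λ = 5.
Block sizes for λ = 5: [2, 2, 1]

Step 1 — from the characteristic polynomial, algebraic multiplicity of λ = 5 is 5. From dim ker(B − (5)·I) = 3, there are exactly 3 Jordan blocks for λ = 5.
Step 2 — from the minimal polynomial, the factor (x − 5)^2 tells us the largest block for λ = 5 has size 2.
Step 3 — with total size 5, 3 blocks, and largest block 2, the block sizes (in nonincreasing order) are [2, 2, 1].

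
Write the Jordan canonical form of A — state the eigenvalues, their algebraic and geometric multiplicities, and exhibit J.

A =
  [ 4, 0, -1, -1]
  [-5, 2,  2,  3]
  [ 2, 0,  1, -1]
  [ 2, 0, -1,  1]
J_2(2) ⊕ J_2(2)

The characteristic polynomial is
  det(x·I − A) = x^4 - 8*x^3 + 24*x^2 - 32*x + 16 = (x - 2)^4

Eigenvalues and multiplicities (the geometric multiplicity of λ is n − rank(A − λI), which equals the number of Jordan blocks for λ):
  λ = 2: algebraic multiplicity = 4, geometric multiplicity = 2

Determining the block sizes for each eigenvalue:
  λ = 2: with am = 4 and gm = 2, the partition is not yet determined (e.g. several partitions of 4 into 2 parts exist). Let N = A − (2)·I. Computing rank(N^1) = 2, rank(N^2) = 0; the number of blocks of size ≥ j is rank(N^{j−1}) − rank(N^j), giving [2, 2]. So we have 2 block(s) of size 2 → block sizes [2, 2]

Assembling the blocks gives a Jordan form
J =
  [2, 1, 0, 0]
  [0, 2, 0, 0]
  [0, 0, 2, 1]
  [0, 0, 0, 2]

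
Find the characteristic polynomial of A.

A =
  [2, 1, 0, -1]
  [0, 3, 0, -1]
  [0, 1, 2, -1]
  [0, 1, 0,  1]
x^4 - 8*x^3 + 24*x^2 - 32*x + 16

Expanding det(x·I − A) (e.g. by cofactor expansion or by noting that A is similar to its Jordan form J, which has the same characteristic polynomial as A) gives
  χ_A(x) = x^4 - 8*x^3 + 24*x^2 - 32*x + 16
which factors as (x - 2)^4. The eigenvalues (with algebraic multiplicities) are λ = 2 with multiplicity 4.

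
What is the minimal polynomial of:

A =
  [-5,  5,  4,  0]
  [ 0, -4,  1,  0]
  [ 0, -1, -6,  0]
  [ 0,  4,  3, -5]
x^3 + 15*x^2 + 75*x + 125

The characteristic polynomial is χ_A(x) = (x + 5)^4, so the eigenvalues are known. The minimal polynomial is
  m_A(x) = Π_λ (x − λ)^{k_λ}
where k_λ is the size of the *largest* Jordan block for λ (equivalently, the smallest k with (A − λI)^k v = 0 for every generalised eigenvector v of λ).

  λ = -5: largest Jordan block has size 3, contributing (x + 5)^3

So m_A(x) = (x + 5)^3 = x^3 + 15*x^2 + 75*x + 125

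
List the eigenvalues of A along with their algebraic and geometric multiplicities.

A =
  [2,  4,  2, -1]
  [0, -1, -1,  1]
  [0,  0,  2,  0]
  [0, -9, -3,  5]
λ = 2: alg = 4, geom = 2

Step 1 — factor the characteristic polynomial to read off the algebraic multiplicities:
  χ_A(x) = (x - 2)^4

Step 2 — compute geometric multiplicities via the rank-nullity identity g(λ) = n − rank(A − λI):
  rank(A − (2)·I) = 2, so dim ker(A − (2)·I) = n − 2 = 2

Summary:
  λ = 2: algebraic multiplicity = 4, geometric multiplicity = 2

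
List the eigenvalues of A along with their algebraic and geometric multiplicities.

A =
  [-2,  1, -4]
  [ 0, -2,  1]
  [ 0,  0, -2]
λ = -2: alg = 3, geom = 1

Step 1 — factor the characteristic polynomial to read off the algebraic multiplicities:
  χ_A(x) = (x + 2)^3

Step 2 — compute geometric multiplicities via the rank-nullity identity g(λ) = n − rank(A − λI):
  rank(A − (-2)·I) = 2, so dim ker(A − (-2)·I) = n − 2 = 1

Summary:
  λ = -2: algebraic multiplicity = 3, geometric multiplicity = 1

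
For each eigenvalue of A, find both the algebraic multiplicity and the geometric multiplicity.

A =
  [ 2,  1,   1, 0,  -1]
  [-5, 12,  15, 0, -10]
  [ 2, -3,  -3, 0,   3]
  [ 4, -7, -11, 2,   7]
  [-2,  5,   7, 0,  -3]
λ = 2: alg = 5, geom = 3

Step 1 — factor the characteristic polynomial to read off the algebraic multiplicities:
  χ_A(x) = (x - 2)^5

Step 2 — compute geometric multiplicities via the rank-nullity identity g(λ) = n − rank(A − λI):
  rank(A − (2)·I) = 2, so dim ker(A − (2)·I) = n − 2 = 3

Summary:
  λ = 2: algebraic multiplicity = 5, geometric multiplicity = 3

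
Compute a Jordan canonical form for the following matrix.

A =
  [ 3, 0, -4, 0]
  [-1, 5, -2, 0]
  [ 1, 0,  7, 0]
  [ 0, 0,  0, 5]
J_2(5) ⊕ J_1(5) ⊕ J_1(5)

The characteristic polynomial is
  det(x·I − A) = x^4 - 20*x^3 + 150*x^2 - 500*x + 625 = (x - 5)^4

Eigenvalues and multiplicities (the geometric multiplicity of λ is n − rank(A − λI), which equals the number of Jordan blocks for λ):
  λ = 5: algebraic multiplicity = 4, geometric multiplicity = 3

Determining the block sizes for each eigenvalue:
  λ = 5: 3 blocks summing to 4 forces exactly one block of size 2 and the rest size 1 → block sizes [2, 1, 1]

Assembling the blocks gives a Jordan form
J =
  [5, 1, 0, 0]
  [0, 5, 0, 0]
  [0, 0, 5, 0]
  [0, 0, 0, 5]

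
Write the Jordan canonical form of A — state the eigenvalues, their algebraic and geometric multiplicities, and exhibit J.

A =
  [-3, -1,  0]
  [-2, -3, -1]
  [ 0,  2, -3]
J_3(-3)

The characteristic polynomial is
  det(x·I − A) = x^3 + 9*x^2 + 27*x + 27 = (x + 3)^3

Eigenvalues and multiplicities (the geometric multiplicity of λ is n − rank(A − λI), which equals the number of Jordan blocks for λ):
  λ = -3: algebraic multiplicity = 3, geometric multiplicity = 1

Determining the block sizes for each eigenvalue:
  λ = -3: one block (gm = 1), so the single block has size am = 3 → block sizes [3]

Assembling the blocks gives a Jordan form
J =
  [-3,  1,  0]
  [ 0, -3,  1]
  [ 0,  0, -3]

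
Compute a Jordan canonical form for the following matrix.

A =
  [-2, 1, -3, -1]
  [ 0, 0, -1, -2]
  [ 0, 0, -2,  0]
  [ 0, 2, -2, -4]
J_3(-2) ⊕ J_1(-2)

The characteristic polynomial is
  det(x·I − A) = x^4 + 8*x^3 + 24*x^2 + 32*x + 16 = (x + 2)^4

Eigenvalues and multiplicities (the geometric multiplicity of λ is n − rank(A − λI), which equals the number of Jordan blocks for λ):
  λ = -2: algebraic multiplicity = 4, geometric multiplicity = 2

Determining the block sizes for each eigenvalue:
  λ = -2: with am = 4 and gm = 2, the partition is not yet determined (e.g. several partitions of 4 into 2 parts exist). Let N = A − (-2)·I. Computing rank(N^1) = 2, rank(N^2) = 1, rank(N^3) = 0; the number of blocks of size ≥ j is rank(N^{j−1}) − rank(N^j), giving [2, 1, 1]. So we have 1 block(s) of size 3, 1 block(s) of size 1 → block sizes [3, 1]

Assembling the blocks gives a Jordan form
J =
  [-2,  1,  0,  0]
  [ 0, -2,  1,  0]
  [ 0,  0, -2,  0]
  [ 0,  0,  0, -2]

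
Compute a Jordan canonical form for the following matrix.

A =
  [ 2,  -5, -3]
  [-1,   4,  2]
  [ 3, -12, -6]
J_3(0)

The characteristic polynomial is
  det(x·I − A) = x^3

Eigenvalues and multiplicities (the geometric multiplicity of λ is n − rank(A − λI), which equals the number of Jordan blocks for λ):
  λ = 0: algebraic multiplicity = 3, geometric multiplicity = 1

Determining the block sizes for each eigenvalue:
  λ = 0: one block (gm = 1), so the single block has size am = 3 → block sizes [3]

Assembling the blocks gives a Jordan form
J =
  [0, 1, 0]
  [0, 0, 1]
  [0, 0, 0]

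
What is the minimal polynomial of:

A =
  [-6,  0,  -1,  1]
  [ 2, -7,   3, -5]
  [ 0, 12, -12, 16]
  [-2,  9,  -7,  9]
x^3 + 12*x^2 + 48*x + 64

The characteristic polynomial is χ_A(x) = (x + 4)^4, so the eigenvalues are known. The minimal polynomial is
  m_A(x) = Π_λ (x − λ)^{k_λ}
where k_λ is the size of the *largest* Jordan block for λ (equivalently, the smallest k with (A − λI)^k v = 0 for every generalised eigenvector v of λ).

  λ = -4: largest Jordan block has size 3, contributing (x + 4)^3

So m_A(x) = (x + 4)^3 = x^3 + 12*x^2 + 48*x + 64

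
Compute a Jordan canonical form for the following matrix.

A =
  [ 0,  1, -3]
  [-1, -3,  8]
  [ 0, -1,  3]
J_3(0)

The characteristic polynomial is
  det(x·I − A) = x^3

Eigenvalues and multiplicities (the geometric multiplicity of λ is n − rank(A − λI), which equals the number of Jordan blocks for λ):
  λ = 0: algebraic multiplicity = 3, geometric multiplicity = 1

Determining the block sizes for each eigenvalue:
  λ = 0: one block (gm = 1), so the single block has size am = 3 → block sizes [3]

Assembling the blocks gives a Jordan form
J =
  [0, 1, 0]
  [0, 0, 1]
  [0, 0, 0]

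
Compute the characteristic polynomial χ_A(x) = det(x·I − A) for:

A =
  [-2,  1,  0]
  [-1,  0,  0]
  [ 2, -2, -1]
x^3 + 3*x^2 + 3*x + 1

Expanding det(x·I − A) (e.g. by cofactor expansion or by noting that A is similar to its Jordan form J, which has the same characteristic polynomial as A) gives
  χ_A(x) = x^3 + 3*x^2 + 3*x + 1
which factors as (x + 1)^3. The eigenvalues (with algebraic multiplicities) are λ = -1 with multiplicity 3.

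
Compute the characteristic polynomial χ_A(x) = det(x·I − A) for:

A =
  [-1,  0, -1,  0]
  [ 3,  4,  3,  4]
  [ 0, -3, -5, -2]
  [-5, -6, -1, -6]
x^4 + 8*x^3 + 24*x^2 + 32*x + 16

Expanding det(x·I − A) (e.g. by cofactor expansion or by noting that A is similar to its Jordan form J, which has the same characteristic polynomial as A) gives
  χ_A(x) = x^4 + 8*x^3 + 24*x^2 + 32*x + 16
which factors as (x + 2)^4. The eigenvalues (with algebraic multiplicities) are λ = -2 with multiplicity 4.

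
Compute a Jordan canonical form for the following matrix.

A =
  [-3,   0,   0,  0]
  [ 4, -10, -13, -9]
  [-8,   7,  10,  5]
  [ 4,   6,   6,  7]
J_1(-3) ⊕ J_1(1) ⊕ J_2(3)

The characteristic polynomial is
  det(x·I − A) = x^4 - 4*x^3 - 6*x^2 + 36*x - 27 = (x - 3)^2*(x - 1)*(x + 3)

Eigenvalues and multiplicities (the geometric multiplicity of λ is n − rank(A − λI), which equals the number of Jordan blocks for λ):
  λ = -3: algebraic multiplicity = 1, geometric multiplicity = 1
  λ = 1: algebraic multiplicity = 1, geometric multiplicity = 1
  λ = 3: algebraic multiplicity = 2, geometric multiplicity = 1

Determining the block sizes for each eigenvalue:
  λ = -3: one block (gm = 1), so the single block has size am = 1 → block sizes [1]
  λ = 1: one block (gm = 1), so the single block has size am = 1 → block sizes [1]
  λ = 3: one block (gm = 1), so the single block has size am = 2 → block sizes [2]

Assembling the blocks gives a Jordan form
J =
  [-3, 0, 0, 0]
  [ 0, 1, 0, 0]
  [ 0, 0, 3, 1]
  [ 0, 0, 0, 3]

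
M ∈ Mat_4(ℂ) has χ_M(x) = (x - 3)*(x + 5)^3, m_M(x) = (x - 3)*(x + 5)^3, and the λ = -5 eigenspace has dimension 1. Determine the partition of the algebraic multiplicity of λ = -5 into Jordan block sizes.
Block sizes for λ = -5: [3]

Step 1 — from the characteristic polynomial, algebraic multiplicity of λ = -5 is 3. From dim ker(M − (-5)·I) = 1, there are exactly 1 Jordan blocks for λ = -5.
Step 2 — from the minimal polynomial, the factor (x + 5)^3 tells us the largest block for λ = -5 has size 3.
Step 3 — with total size 3, 1 blocks, and largest block 3, the block sizes (in nonincreasing order) are [3].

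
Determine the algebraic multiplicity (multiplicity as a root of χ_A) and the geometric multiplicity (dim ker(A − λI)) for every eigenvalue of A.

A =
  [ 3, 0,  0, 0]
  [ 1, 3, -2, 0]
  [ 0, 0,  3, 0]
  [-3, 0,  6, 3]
λ = 3: alg = 4, geom = 3

Step 1 — factor the characteristic polynomial to read off the algebraic multiplicities:
  χ_A(x) = (x - 3)^4

Step 2 — compute geometric multiplicities via the rank-nullity identity g(λ) = n − rank(A − λI):
  rank(A − (3)·I) = 1, so dim ker(A − (3)·I) = n − 1 = 3

Summary:
  λ = 3: algebraic multiplicity = 4, geometric multiplicity = 3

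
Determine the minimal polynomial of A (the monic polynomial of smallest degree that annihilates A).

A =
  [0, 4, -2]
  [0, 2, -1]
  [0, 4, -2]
x^2

The characteristic polynomial is χ_A(x) = x^3, so the eigenvalues are known. The minimal polynomial is
  m_A(x) = Π_λ (x − λ)^{k_λ}
where k_λ is the size of the *largest* Jordan block for λ (equivalently, the smallest k with (A − λI)^k v = 0 for every generalised eigenvector v of λ).

  λ = 0: largest Jordan block has size 2, contributing (x − 0)^2

So m_A(x) = x^2 = x^2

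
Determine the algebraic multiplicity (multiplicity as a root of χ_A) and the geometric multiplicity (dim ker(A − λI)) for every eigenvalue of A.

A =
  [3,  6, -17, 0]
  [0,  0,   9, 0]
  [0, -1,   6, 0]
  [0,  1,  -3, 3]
λ = 3: alg = 4, geom = 2

Step 1 — factor the characteristic polynomial to read off the algebraic multiplicities:
  χ_A(x) = (x - 3)^4

Step 2 — compute geometric multiplicities via the rank-nullity identity g(λ) = n − rank(A − λI):
  rank(A − (3)·I) = 2, so dim ker(A − (3)·I) = n − 2 = 2

Summary:
  λ = 3: algebraic multiplicity = 4, geometric multiplicity = 2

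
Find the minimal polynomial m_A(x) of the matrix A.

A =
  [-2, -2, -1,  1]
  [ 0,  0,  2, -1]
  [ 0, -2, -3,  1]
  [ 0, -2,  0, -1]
x^3 + 4*x^2 + 5*x + 2

The characteristic polynomial is χ_A(x) = (x + 1)^2*(x + 2)^2, so the eigenvalues are known. The minimal polynomial is
  m_A(x) = Π_λ (x − λ)^{k_λ}
where k_λ is the size of the *largest* Jordan block for λ (equivalently, the smallest k with (A − λI)^k v = 0 for every generalised eigenvector v of λ).

  λ = -2: largest Jordan block has size 1, contributing (x + 2)
  λ = -1: largest Jordan block has size 2, contributing (x + 1)^2

So m_A(x) = (x + 1)^2*(x + 2) = x^3 + 4*x^2 + 5*x + 2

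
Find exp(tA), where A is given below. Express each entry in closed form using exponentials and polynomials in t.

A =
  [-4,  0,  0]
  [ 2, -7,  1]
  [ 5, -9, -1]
e^{tA} =
  [exp(-4*t), 0, 0]
  [-t^2*exp(-4*t)/2 + 2*t*exp(-4*t), -3*t*exp(-4*t) + exp(-4*t), t*exp(-4*t)]
  [-3*t^2*exp(-4*t)/2 + 5*t*exp(-4*t), -9*t*exp(-4*t), 3*t*exp(-4*t) + exp(-4*t)]

Strategy: write A = P · J · P⁻¹ where J is a Jordan canonical form, so e^{tA} = P · e^{tJ} · P⁻¹, and e^{tJ} can be computed block-by-block.

A has Jordan form
J =
  [-4,  1,  0]
  [ 0, -4,  1]
  [ 0,  0, -4]
(up to reordering of blocks).

Per-block formulas:
  For a 3×3 Jordan block J_3(-4): exp(t · J_3(-4)) = e^(-4t)·(I + t·N + (t^2/2)·N^2), where N is the 3×3 nilpotent shift.

After assembling e^{tJ} and conjugating by P, we get:

e^{tA} =
  [exp(-4*t), 0, 0]
  [-t^2*exp(-4*t)/2 + 2*t*exp(-4*t), -3*t*exp(-4*t) + exp(-4*t), t*exp(-4*t)]
  [-3*t^2*exp(-4*t)/2 + 5*t*exp(-4*t), -9*t*exp(-4*t), 3*t*exp(-4*t) + exp(-4*t)]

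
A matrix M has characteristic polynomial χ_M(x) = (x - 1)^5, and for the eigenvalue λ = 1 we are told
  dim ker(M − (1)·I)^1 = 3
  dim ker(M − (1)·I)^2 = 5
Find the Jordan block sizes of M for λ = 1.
Block sizes for λ = 1: [2, 2, 1]

From the dimensions of kernels of powers, the number of Jordan blocks of size at least j is d_j − d_{j−1} where d_j = dim ker(N^j) (with d_0 = 0). Computing the differences gives [3, 2].
The number of blocks of size exactly k is (#blocks of size ≥ k) − (#blocks of size ≥ k + 1), so the partition is: 1 block(s) of size 1, 2 block(s) of size 2.
In nonincreasing order the block sizes are [2, 2, 1].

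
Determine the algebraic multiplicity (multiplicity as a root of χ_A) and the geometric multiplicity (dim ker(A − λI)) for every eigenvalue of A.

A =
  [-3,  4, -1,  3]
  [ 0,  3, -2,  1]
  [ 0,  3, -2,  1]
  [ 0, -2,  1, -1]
λ = -3: alg = 1, geom = 1; λ = 0: alg = 3, geom = 1

Step 1 — factor the characteristic polynomial to read off the algebraic multiplicities:
  χ_A(x) = x^3*(x + 3)

Step 2 — compute geometric multiplicities via the rank-nullity identity g(λ) = n − rank(A − λI):
  rank(A − (-3)·I) = 3, so dim ker(A − (-3)·I) = n − 3 = 1
  rank(A − (0)·I) = 3, so dim ker(A − (0)·I) = n − 3 = 1

Summary:
  λ = -3: algebraic multiplicity = 1, geometric multiplicity = 1
  λ = 0: algebraic multiplicity = 3, geometric multiplicity = 1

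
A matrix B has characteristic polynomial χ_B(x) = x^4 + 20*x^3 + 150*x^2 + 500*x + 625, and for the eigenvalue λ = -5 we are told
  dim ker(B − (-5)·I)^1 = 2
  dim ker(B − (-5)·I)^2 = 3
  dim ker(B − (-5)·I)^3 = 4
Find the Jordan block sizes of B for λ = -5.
Block sizes for λ = -5: [3, 1]

From the dimensions of kernels of powers, the number of Jordan blocks of size at least j is d_j − d_{j−1} where d_j = dim ker(N^j) (with d_0 = 0). Computing the differences gives [2, 1, 1].
The number of blocks of size exactly k is (#blocks of size ≥ k) − (#blocks of size ≥ k + 1), so the partition is: 1 block(s) of size 1, 1 block(s) of size 3.
In nonincreasing order the block sizes are [3, 1].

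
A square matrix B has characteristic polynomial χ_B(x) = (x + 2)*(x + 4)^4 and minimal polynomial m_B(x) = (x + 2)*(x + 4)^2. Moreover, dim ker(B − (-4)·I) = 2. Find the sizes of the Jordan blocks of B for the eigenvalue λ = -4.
Block sizes for λ = -4: [2, 2]

Step 1 — from the characteristic polynomial, algebraic multiplicity of λ = -4 is 4. From dim ker(B − (-4)·I) = 2, there are exactly 2 Jordan blocks for λ = -4.
Step 2 — from the minimal polynomial, the factor (x + 4)^2 tells us the largest block for λ = -4 has size 2.
Step 3 — with total size 4, 2 blocks, and largest block 2, the block sizes (in nonincreasing order) are [2, 2].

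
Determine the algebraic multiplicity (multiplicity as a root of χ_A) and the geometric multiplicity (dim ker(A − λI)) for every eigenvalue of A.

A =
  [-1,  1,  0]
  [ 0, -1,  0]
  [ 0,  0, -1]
λ = -1: alg = 3, geom = 2

Step 1 — factor the characteristic polynomial to read off the algebraic multiplicities:
  χ_A(x) = (x + 1)^3

Step 2 — compute geometric multiplicities via the rank-nullity identity g(λ) = n − rank(A − λI):
  rank(A − (-1)·I) = 1, so dim ker(A − (-1)·I) = n − 1 = 2

Summary:
  λ = -1: algebraic multiplicity = 3, geometric multiplicity = 2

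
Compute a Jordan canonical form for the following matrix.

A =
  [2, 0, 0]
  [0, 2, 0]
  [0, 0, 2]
J_1(2) ⊕ J_1(2) ⊕ J_1(2)

The characteristic polynomial is
  det(x·I − A) = x^3 - 6*x^2 + 12*x - 8 = (x - 2)^3

Eigenvalues and multiplicities (the geometric multiplicity of λ is n − rank(A − λI), which equals the number of Jordan blocks for λ):
  λ = 2: algebraic multiplicity = 3, geometric multiplicity = 3

Determining the block sizes for each eigenvalue:
  λ = 2: gm = am = 3, so every block has size 1 → block sizes [1, 1, 1]

Assembling the blocks gives a Jordan form
J =
  [2, 0, 0]
  [0, 2, 0]
  [0, 0, 2]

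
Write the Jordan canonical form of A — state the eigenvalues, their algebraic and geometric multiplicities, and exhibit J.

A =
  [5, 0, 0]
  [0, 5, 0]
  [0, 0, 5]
J_1(5) ⊕ J_1(5) ⊕ J_1(5)

The characteristic polynomial is
  det(x·I − A) = x^3 - 15*x^2 + 75*x - 125 = (x - 5)^3

Eigenvalues and multiplicities (the geometric multiplicity of λ is n − rank(A − λI), which equals the number of Jordan blocks for λ):
  λ = 5: algebraic multiplicity = 3, geometric multiplicity = 3

Determining the block sizes for each eigenvalue:
  λ = 5: gm = am = 3, so every block has size 1 → block sizes [1, 1, 1]

Assembling the blocks gives a Jordan form
J =
  [5, 0, 0]
  [0, 5, 0]
  [0, 0, 5]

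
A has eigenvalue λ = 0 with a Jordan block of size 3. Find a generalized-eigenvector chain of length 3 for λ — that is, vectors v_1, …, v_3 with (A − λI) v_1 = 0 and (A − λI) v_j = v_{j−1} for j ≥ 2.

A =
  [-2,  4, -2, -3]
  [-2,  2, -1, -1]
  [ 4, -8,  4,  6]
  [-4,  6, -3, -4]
A Jordan chain for λ = 0 of length 3:
v_1 = (-2, -2, 4, -4)ᵀ
v_2 = (4, 2, -8, 6)ᵀ
v_3 = (0, 1, 0, 0)ᵀ

Let N = A − (0)·I. We want v_3 with N^3 v_3 = 0 but N^2 v_3 ≠ 0; then v_{j-1} := N · v_j for j = 3, …, 2.

Pick v_3 = (0, 1, 0, 0)ᵀ.
Then v_2 = N · v_3 = (4, 2, -8, 6)ᵀ.
Then v_1 = N · v_2 = (-2, -2, 4, -4)ᵀ.

Sanity check: (A − (0)·I) v_1 = (0, 0, 0, 0)ᵀ = 0. ✓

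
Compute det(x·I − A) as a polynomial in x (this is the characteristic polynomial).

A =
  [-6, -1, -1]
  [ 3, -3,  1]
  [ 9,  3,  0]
x^3 + 9*x^2 + 27*x + 27

Expanding det(x·I − A) (e.g. by cofactor expansion or by noting that A is similar to its Jordan form J, which has the same characteristic polynomial as A) gives
  χ_A(x) = x^3 + 9*x^2 + 27*x + 27
which factors as (x + 3)^3. The eigenvalues (with algebraic multiplicities) are λ = -3 with multiplicity 3.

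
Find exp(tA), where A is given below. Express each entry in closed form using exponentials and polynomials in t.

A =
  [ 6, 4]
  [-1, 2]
e^{tA} =
  [2*t*exp(4*t) + exp(4*t), 4*t*exp(4*t)]
  [-t*exp(4*t), -2*t*exp(4*t) + exp(4*t)]

Strategy: write A = P · J · P⁻¹ where J is a Jordan canonical form, so e^{tA} = P · e^{tJ} · P⁻¹, and e^{tJ} can be computed block-by-block.

A has Jordan form
J =
  [4, 1]
  [0, 4]
(up to reordering of blocks).

Per-block formulas:
  For a 2×2 Jordan block J_2(4): exp(t · J_2(4)) = e^(4t)·(I + t·N), where N is the 2×2 nilpotent shift.

After assembling e^{tJ} and conjugating by P, we get:

e^{tA} =
  [2*t*exp(4*t) + exp(4*t), 4*t*exp(4*t)]
  [-t*exp(4*t), -2*t*exp(4*t) + exp(4*t)]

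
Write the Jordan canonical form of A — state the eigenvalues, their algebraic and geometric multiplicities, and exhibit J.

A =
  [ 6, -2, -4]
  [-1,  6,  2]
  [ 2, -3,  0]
J_3(4)

The characteristic polynomial is
  det(x·I − A) = x^3 - 12*x^2 + 48*x - 64 = (x - 4)^3

Eigenvalues and multiplicities (the geometric multiplicity of λ is n − rank(A − λI), which equals the number of Jordan blocks for λ):
  λ = 4: algebraic multiplicity = 3, geometric multiplicity = 1

Determining the block sizes for each eigenvalue:
  λ = 4: one block (gm = 1), so the single block has size am = 3 → block sizes [3]

Assembling the blocks gives a Jordan form
J =
  [4, 1, 0]
  [0, 4, 1]
  [0, 0, 4]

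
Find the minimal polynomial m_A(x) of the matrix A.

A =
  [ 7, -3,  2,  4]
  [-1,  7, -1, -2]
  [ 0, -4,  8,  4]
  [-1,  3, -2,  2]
x^3 - 18*x^2 + 108*x - 216

The characteristic polynomial is χ_A(x) = (x - 6)^4, so the eigenvalues are known. The minimal polynomial is
  m_A(x) = Π_λ (x − λ)^{k_λ}
where k_λ is the size of the *largest* Jordan block for λ (equivalently, the smallest k with (A − λI)^k v = 0 for every generalised eigenvector v of λ).

  λ = 6: largest Jordan block has size 3, contributing (x − 6)^3

So m_A(x) = (x - 6)^3 = x^3 - 18*x^2 + 108*x - 216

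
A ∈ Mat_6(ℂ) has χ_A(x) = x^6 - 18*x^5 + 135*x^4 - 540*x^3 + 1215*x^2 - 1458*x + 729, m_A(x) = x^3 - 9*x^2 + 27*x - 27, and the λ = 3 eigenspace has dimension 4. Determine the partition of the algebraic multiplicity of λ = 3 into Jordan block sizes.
Block sizes for λ = 3: [3, 1, 1, 1]

Step 1 — from the characteristic polynomial, algebraic multiplicity of λ = 3 is 6. From dim ker(A − (3)·I) = 4, there are exactly 4 Jordan blocks for λ = 3.
Step 2 — from the minimal polynomial, the factor (x − 3)^3 tells us the largest block for λ = 3 has size 3.
Step 3 — with total size 6, 4 blocks, and largest block 3, the block sizes (in nonincreasing order) are [3, 1, 1, 1].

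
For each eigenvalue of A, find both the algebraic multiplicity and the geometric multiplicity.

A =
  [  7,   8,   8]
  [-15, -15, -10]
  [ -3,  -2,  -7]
λ = -5: alg = 3, geom = 2

Step 1 — factor the characteristic polynomial to read off the algebraic multiplicities:
  χ_A(x) = (x + 5)^3

Step 2 — compute geometric multiplicities via the rank-nullity identity g(λ) = n − rank(A − λI):
  rank(A − (-5)·I) = 1, so dim ker(A − (-5)·I) = n − 1 = 2

Summary:
  λ = -5: algebraic multiplicity = 3, geometric multiplicity = 2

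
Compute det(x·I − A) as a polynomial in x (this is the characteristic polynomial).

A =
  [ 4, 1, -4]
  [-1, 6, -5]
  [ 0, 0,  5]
x^3 - 15*x^2 + 75*x - 125

Expanding det(x·I − A) (e.g. by cofactor expansion or by noting that A is similar to its Jordan form J, which has the same characteristic polynomial as A) gives
  χ_A(x) = x^3 - 15*x^2 + 75*x - 125
which factors as (x - 5)^3. The eigenvalues (with algebraic multiplicities) are λ = 5 with multiplicity 3.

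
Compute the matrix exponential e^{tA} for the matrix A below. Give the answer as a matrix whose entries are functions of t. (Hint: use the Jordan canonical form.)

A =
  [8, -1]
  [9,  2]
e^{tA} =
  [3*t*exp(5*t) + exp(5*t), -t*exp(5*t)]
  [9*t*exp(5*t), -3*t*exp(5*t) + exp(5*t)]

Strategy: write A = P · J · P⁻¹ where J is a Jordan canonical form, so e^{tA} = P · e^{tJ} · P⁻¹, and e^{tJ} can be computed block-by-block.

A has Jordan form
J =
  [5, 1]
  [0, 5]
(up to reordering of blocks).

Per-block formulas:
  For a 2×2 Jordan block J_2(5): exp(t · J_2(5)) = e^(5t)·(I + t·N), where N is the 2×2 nilpotent shift.

After assembling e^{tJ} and conjugating by P, we get:

e^{tA} =
  [3*t*exp(5*t) + exp(5*t), -t*exp(5*t)]
  [9*t*exp(5*t), -3*t*exp(5*t) + exp(5*t)]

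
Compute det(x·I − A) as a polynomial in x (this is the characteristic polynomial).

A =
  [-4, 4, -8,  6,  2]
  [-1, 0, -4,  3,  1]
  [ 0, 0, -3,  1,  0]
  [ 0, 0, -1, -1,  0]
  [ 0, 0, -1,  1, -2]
x^5 + 10*x^4 + 40*x^3 + 80*x^2 + 80*x + 32

Expanding det(x·I − A) (e.g. by cofactor expansion or by noting that A is similar to its Jordan form J, which has the same characteristic polynomial as A) gives
  χ_A(x) = x^5 + 10*x^4 + 40*x^3 + 80*x^2 + 80*x + 32
which factors as (x + 2)^5. The eigenvalues (with algebraic multiplicities) are λ = -2 with multiplicity 5.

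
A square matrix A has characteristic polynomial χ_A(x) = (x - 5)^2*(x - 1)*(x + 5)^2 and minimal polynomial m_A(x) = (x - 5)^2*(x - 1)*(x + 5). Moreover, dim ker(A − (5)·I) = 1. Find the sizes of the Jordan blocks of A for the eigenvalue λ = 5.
Block sizes for λ = 5: [2]

Step 1 — from the characteristic polynomial, algebraic multiplicity of λ = 5 is 2. From dim ker(A − (5)·I) = 1, there are exactly 1 Jordan blocks for λ = 5.
Step 2 — from the minimal polynomial, the factor (x − 5)^2 tells us the largest block for λ = 5 has size 2.
Step 3 — with total size 2, 1 blocks, and largest block 2, the block sizes (in nonincreasing order) are [2].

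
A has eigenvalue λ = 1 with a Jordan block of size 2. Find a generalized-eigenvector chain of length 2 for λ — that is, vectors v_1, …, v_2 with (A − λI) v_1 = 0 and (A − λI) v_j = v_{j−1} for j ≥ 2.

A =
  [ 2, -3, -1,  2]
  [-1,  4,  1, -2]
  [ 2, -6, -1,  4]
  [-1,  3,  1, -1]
A Jordan chain for λ = 1 of length 2:
v_1 = (1, -1, 2, -1)ᵀ
v_2 = (1, 0, 0, 0)ᵀ

Let N = A − (1)·I. We want v_2 with N^2 v_2 = 0 but N^1 v_2 ≠ 0; then v_{j-1} := N · v_j for j = 2, …, 2.

Pick v_2 = (1, 0, 0, 0)ᵀ.
Then v_1 = N · v_2 = (1, -1, 2, -1)ᵀ.

Sanity check: (A − (1)·I) v_1 = (0, 0, 0, 0)ᵀ = 0. ✓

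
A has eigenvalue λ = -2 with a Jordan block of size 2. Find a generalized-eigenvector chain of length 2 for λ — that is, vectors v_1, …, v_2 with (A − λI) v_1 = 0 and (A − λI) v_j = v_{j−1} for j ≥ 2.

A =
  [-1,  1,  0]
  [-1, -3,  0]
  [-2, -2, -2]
A Jordan chain for λ = -2 of length 2:
v_1 = (1, -1, -2)ᵀ
v_2 = (1, 0, 0)ᵀ

Let N = A − (-2)·I. We want v_2 with N^2 v_2 = 0 but N^1 v_2 ≠ 0; then v_{j-1} := N · v_j for j = 2, …, 2.

Pick v_2 = (1, 0, 0)ᵀ.
Then v_1 = N · v_2 = (1, -1, -2)ᵀ.

Sanity check: (A − (-2)·I) v_1 = (0, 0, 0)ᵀ = 0. ✓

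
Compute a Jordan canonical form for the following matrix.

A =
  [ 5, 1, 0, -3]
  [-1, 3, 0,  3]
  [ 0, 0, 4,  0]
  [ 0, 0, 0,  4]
J_2(4) ⊕ J_1(4) ⊕ J_1(4)

The characteristic polynomial is
  det(x·I − A) = x^4 - 16*x^3 + 96*x^2 - 256*x + 256 = (x - 4)^4

Eigenvalues and multiplicities (the geometric multiplicity of λ is n − rank(A − λI), which equals the number of Jordan blocks for λ):
  λ = 4: algebraic multiplicity = 4, geometric multiplicity = 3

Determining the block sizes for each eigenvalue:
  λ = 4: 3 blocks summing to 4 forces exactly one block of size 2 and the rest size 1 → block sizes [2, 1, 1]

Assembling the blocks gives a Jordan form
J =
  [4, 1, 0, 0]
  [0, 4, 0, 0]
  [0, 0, 4, 0]
  [0, 0, 0, 4]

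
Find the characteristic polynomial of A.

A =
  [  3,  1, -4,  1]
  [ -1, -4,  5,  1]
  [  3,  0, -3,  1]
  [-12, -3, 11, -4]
x^4 + 8*x^3 + 24*x^2 + 32*x + 16

Expanding det(x·I − A) (e.g. by cofactor expansion or by noting that A is similar to its Jordan form J, which has the same characteristic polynomial as A) gives
  χ_A(x) = x^4 + 8*x^3 + 24*x^2 + 32*x + 16
which factors as (x + 2)^4. The eigenvalues (with algebraic multiplicities) are λ = -2 with multiplicity 4.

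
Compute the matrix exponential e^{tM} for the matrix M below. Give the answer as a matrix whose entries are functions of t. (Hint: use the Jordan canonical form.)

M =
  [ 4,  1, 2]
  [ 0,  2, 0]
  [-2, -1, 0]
e^{tM} =
  [2*t*exp(2*t) + exp(2*t), t*exp(2*t), 2*t*exp(2*t)]
  [0, exp(2*t), 0]
  [-2*t*exp(2*t), -t*exp(2*t), -2*t*exp(2*t) + exp(2*t)]

Strategy: write M = P · J · P⁻¹ where J is a Jordan canonical form, so e^{tM} = P · e^{tJ} · P⁻¹, and e^{tJ} can be computed block-by-block.

M has Jordan form
J =
  [2, 1, 0]
  [0, 2, 0]
  [0, 0, 2]
(up to reordering of blocks).

Per-block formulas:
  For a 1×1 block at λ = 2: exp(t · [2]) = [e^(2t)].
  For a 2×2 Jordan block J_2(2): exp(t · J_2(2)) = e^(2t)·(I + t·N), where N is the 2×2 nilpotent shift.

After assembling e^{tJ} and conjugating by P, we get:

e^{tM} =
  [2*t*exp(2*t) + exp(2*t), t*exp(2*t), 2*t*exp(2*t)]
  [0, exp(2*t), 0]
  [-2*t*exp(2*t), -t*exp(2*t), -2*t*exp(2*t) + exp(2*t)]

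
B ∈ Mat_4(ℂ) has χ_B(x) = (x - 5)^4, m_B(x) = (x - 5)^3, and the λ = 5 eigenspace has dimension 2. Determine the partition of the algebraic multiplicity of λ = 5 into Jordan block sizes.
Block sizes for λ = 5: [3, 1]

Step 1 — from the characteristic polynomial, algebraic multiplicity of λ = 5 is 4. From dim ker(B − (5)·I) = 2, there are exactly 2 Jordan blocks for λ = 5.
Step 2 — from the minimal polynomial, the factor (x − 5)^3 tells us the largest block for λ = 5 has size 3.
Step 3 — with total size 4, 2 blocks, and largest block 3, the block sizes (in nonincreasing order) are [3, 1].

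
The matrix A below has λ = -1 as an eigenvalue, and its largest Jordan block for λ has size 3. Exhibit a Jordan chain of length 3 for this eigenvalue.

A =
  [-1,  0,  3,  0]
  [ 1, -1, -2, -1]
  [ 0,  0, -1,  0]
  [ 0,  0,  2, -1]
A Jordan chain for λ = -1 of length 3:
v_1 = (0, 1, 0, 0)ᵀ
v_2 = (3, -2, 0, 2)ᵀ
v_3 = (0, 0, 1, 0)ᵀ

Let N = A − (-1)·I. We want v_3 with N^3 v_3 = 0 but N^2 v_3 ≠ 0; then v_{j-1} := N · v_j for j = 3, …, 2.

Pick v_3 = (0, 0, 1, 0)ᵀ.
Then v_2 = N · v_3 = (3, -2, 0, 2)ᵀ.
Then v_1 = N · v_2 = (0, 1, 0, 0)ᵀ.

Sanity check: (A − (-1)·I) v_1 = (0, 0, 0, 0)ᵀ = 0. ✓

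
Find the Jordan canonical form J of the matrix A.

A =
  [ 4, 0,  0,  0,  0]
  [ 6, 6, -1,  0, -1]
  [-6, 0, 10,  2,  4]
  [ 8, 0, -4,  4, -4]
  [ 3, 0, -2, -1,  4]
J_1(4) ⊕ J_3(6) ⊕ J_1(6)

The characteristic polynomial is
  det(x·I − A) = x^5 - 28*x^4 + 312*x^3 - 1728*x^2 + 4752*x - 5184 = (x - 6)^4*(x - 4)

Eigenvalues and multiplicities (the geometric multiplicity of λ is n − rank(A − λI), which equals the number of Jordan blocks for λ):
  λ = 4: algebraic multiplicity = 1, geometric multiplicity = 1
  λ = 6: algebraic multiplicity = 4, geometric multiplicity = 2

Determining the block sizes for each eigenvalue:
  λ = 4: one block (gm = 1), so the single block has size am = 1 → block sizes [1]
  λ = 6: with am = 4 and gm = 2, the partition is not yet determined (e.g. several partitions of 4 into 2 parts exist). Let N = A − (6)·I. Computing rank(N^1) = 3, rank(N^2) = 2, rank(N^3) = 1; the number of blocks of size ≥ j is rank(N^{j−1}) − rank(N^j), giving [2, 1, 1]. So we have 1 block(s) of size 3, 1 block(s) of size 1 → block sizes [3, 1]

Assembling the blocks gives a Jordan form
J =
  [4, 0, 0, 0, 0]
  [0, 6, 1, 0, 0]
  [0, 0, 6, 1, 0]
  [0, 0, 0, 6, 0]
  [0, 0, 0, 0, 6]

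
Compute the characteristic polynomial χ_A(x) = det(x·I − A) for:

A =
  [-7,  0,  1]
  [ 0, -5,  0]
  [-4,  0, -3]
x^3 + 15*x^2 + 75*x + 125

Expanding det(x·I − A) (e.g. by cofactor expansion or by noting that A is similar to its Jordan form J, which has the same characteristic polynomial as A) gives
  χ_A(x) = x^3 + 15*x^2 + 75*x + 125
which factors as (x + 5)^3. The eigenvalues (with algebraic multiplicities) are λ = -5 with multiplicity 3.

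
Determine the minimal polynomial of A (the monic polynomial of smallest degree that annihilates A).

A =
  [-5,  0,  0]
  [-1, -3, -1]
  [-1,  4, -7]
x^3 + 15*x^2 + 75*x + 125

The characteristic polynomial is χ_A(x) = (x + 5)^3, so the eigenvalues are known. The minimal polynomial is
  m_A(x) = Π_λ (x − λ)^{k_λ}
where k_λ is the size of the *largest* Jordan block for λ (equivalently, the smallest k with (A − λI)^k v = 0 for every generalised eigenvector v of λ).

  λ = -5: largest Jordan block has size 3, contributing (x + 5)^3

So m_A(x) = (x + 5)^3 = x^3 + 15*x^2 + 75*x + 125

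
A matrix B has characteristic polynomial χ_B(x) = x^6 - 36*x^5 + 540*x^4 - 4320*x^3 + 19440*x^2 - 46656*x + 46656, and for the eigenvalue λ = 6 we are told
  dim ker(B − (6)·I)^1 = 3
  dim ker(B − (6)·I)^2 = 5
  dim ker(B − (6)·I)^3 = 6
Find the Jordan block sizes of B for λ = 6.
Block sizes for λ = 6: [3, 2, 1]

From the dimensions of kernels of powers, the number of Jordan blocks of size at least j is d_j − d_{j−1} where d_j = dim ker(N^j) (with d_0 = 0). Computing the differences gives [3, 2, 1].
The number of blocks of size exactly k is (#blocks of size ≥ k) − (#blocks of size ≥ k + 1), so the partition is: 1 block(s) of size 1, 1 block(s) of size 2, 1 block(s) of size 3.
In nonincreasing order the block sizes are [3, 2, 1].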